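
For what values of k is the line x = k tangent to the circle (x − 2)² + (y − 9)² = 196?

The line touches the circle iff its distance from (2, 9) is 14:
|1·2 + 0·9 − k| / √1 = 14
|k − (2)| = 14, so k = 16 or k = −12.

k = −12 or k = 16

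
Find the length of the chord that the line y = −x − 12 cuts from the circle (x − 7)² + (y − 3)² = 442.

20√2

Centre (7, 3), r² = 442. Perpendicular distance d from centre to line = |22| / √2 = 22/√2.
Chord = 2√(r² − d²) = 2·√(200) = 20√2.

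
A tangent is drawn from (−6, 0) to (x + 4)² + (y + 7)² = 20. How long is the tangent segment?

The centre is (−4, −7) and r = 2√5. The square of the distance from P to the centre is 4 + 49 = 53.
By the tangent–radius right angle, tangent length = √(|PO|² − r²) = √33.

√33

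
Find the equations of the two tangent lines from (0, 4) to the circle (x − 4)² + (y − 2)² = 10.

3x + y = 4 and x − 3y = −12

Let a tangent through (0, 4) have slope m. Its distance from (4, 2) must equal √10:
(4m − (−2))² = 10(m² + 1)
3m² + 8m − 3 = 0, so m = −3 or m = 1/3.
With m = −3: 3x + y = 4. With m = 1/3: x − 3y = −12.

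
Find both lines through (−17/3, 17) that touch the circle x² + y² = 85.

9x − 2y = −85 and 6x + 7y = 85

A line y − (17) = m(x − (−17/3)) is tangent when its distance from (0, 0) is √85:
(17/3m − (−17))² = 85(m² + 1)
14m² − 51m − 54 = 0, so m = 9/2 or m = −6/7.
With m = 9/2: 9x − 2y = −85. With m = −6/7: 6x + 7y = 85.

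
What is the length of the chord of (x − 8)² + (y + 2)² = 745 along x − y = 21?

37√2

Express y = x − 21 and substitute into the circle:
2x² − 54x − 320 = 0  ⟹  x² − 27x − 160 = 0
x = 32 or x = −5, giving (32, 11) and (−5, −26).
|(32, 11) − (−5, −26)| = √((37)² + (37)²) = 37√2.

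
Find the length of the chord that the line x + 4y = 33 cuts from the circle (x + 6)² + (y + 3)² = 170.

2√17

Express y = (33 − x)/4 and substitute into the circle:
17x² + 102x − 119 = 0  ⟹  x² + 6x − 7 = 0
x = 1 or x = −7, giving (1, 8) and (−7, 10).
Chord length = distance between (1, 8) and (−7, 10) = √68 = 2√17.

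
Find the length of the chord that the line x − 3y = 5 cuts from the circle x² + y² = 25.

Express y = (−5 + x)/3 and substitute into the circle:
10x² − 10x − 200 = 0  ⟹  x² − x − 20 = 0
x = 5 or x = −4, giving (5, 0) and (−4, −3).
Chord length = distance between (5, 0) and (−4, −3) = √90 = 3√10.

3√10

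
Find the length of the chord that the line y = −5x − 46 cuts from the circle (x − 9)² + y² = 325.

Express y = −5x − 46 and substitute into the circle:
26x² + 442x + 1872 = 0  ⟹  x² + 17x + 72 = 0
x = −8 or x = −9, giving (−8, −6) and (−9, −1).
Chord length = distance between (−8, −6) and (−9, −1) = √26 = √26.

√26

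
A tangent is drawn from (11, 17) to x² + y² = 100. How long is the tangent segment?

Centre (0, 0), r² = 100. |PO|² = (11)² + (17)² = 410.
Power of the point: PT² = |PO|² − r² = 310, so PT = √310.

√310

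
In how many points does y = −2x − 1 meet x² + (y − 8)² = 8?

0

d² = (2·0 + 1·8 − (−1))²/5 = 81/5; r² = 8.
Since d² > r², the line lies outside the circle.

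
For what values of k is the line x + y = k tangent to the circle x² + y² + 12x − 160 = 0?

Tangency holds when the distance from the centre (−6, 0) to the line equals the radius 14:
|1·(−6) + 1·0 − k| / √2 = 14
|k − (−6)| = 14√2.

k = −6 ± 14√2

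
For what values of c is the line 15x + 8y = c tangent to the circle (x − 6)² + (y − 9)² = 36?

The line touches the circle iff its distance from (6, 9) is 6:
|15·6 + 8·9 − c| / √289 = 6
|c − (162)| = 6·17, so c = 264 or c = 60.

c = 60 or c = 264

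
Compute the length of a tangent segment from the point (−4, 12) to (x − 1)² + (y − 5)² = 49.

The centre is (1, 5) and r = 7. The square of the distance from P to the centre is 25 + 49 = 74.
By the tangent–radius right angle, tangent length = √(|PO|² − r²) = √25 = 5.

5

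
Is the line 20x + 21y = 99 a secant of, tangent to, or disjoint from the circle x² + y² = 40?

Centre (0, 0), r² = 40. Distance² from centre to line = (−99)²/841 = 9801/841.
Since d² < r², the line cuts the circle twice.

secant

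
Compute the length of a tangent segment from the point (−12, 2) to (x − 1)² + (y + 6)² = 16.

With centre O = (1, −6), |OP|² = 233 and r² = 16.
By the tangent–radius right angle, tangent length = √(|PO|² − r²) = √217.

√217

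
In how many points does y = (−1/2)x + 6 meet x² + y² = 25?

Substituting the line into the circle gives 5x² − 24x + 44 = 0.
Discriminant = (−24)² − 4·5·(44) = −304 < 0.
No real roots: the line does not meet the circle.

0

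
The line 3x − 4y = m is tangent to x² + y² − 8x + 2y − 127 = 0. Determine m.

m = −44 or m = 76

The line touches the circle iff its distance from (4, −1) is 12:
|3·4 − 4·(−1) − m| / √25 = 12
|m − (16)| = 12·5, so m = 76 or m = −44.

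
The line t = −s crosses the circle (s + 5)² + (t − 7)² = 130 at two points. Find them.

From the line, t = −s. Substituting:
2s² + 24s − 56 = 0  ⟹  s² + 12s − 28 = 0
s = 2 or s = −14, giving (2, −2) and (−14, 14).

(−14, 14) and (2, −2)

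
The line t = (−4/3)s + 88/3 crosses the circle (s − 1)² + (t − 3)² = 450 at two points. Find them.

Express t = (88 − 4s)/3 and substitute into the circle:
25s² − 650s + 2200 = 0  ⟹  s² − 26s + 88 = 0
s = 22 or s = 4, giving (22, 0) and (4, 24).

(4, 24) and (22, 0)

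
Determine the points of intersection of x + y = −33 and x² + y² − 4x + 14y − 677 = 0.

(−25, −8) and (1, −34)

Express y = −x − 33 and substitute into the circle:
2x² + 48x − 50 = 0  ⟹  x² + 24x − 25 = 0
x = 1 or x = −25, giving (1, −34) and (−25, −8).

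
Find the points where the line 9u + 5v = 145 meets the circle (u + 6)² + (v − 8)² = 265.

(5, 20) and (10, 11)

Express v = (145 − 9u)/5 and substitute into the circle:
106u² − 1590u + 5300 = 0  ⟹  u² − 15u + 50 = 0
u = 10 or u = 5, giving (10, 11) and (5, 20).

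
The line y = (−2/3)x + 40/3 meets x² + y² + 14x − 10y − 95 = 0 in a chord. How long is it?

Centre (−7, 5), r² = 169. Perpendicular distance d from centre to line = |−39| / √13 = 39/√13.
Half the chord is √(r² − d²) = √(52), so the full chord is 4√13.

4√13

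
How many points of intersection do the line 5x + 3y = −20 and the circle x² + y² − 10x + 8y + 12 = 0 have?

0

Centre (5, −4), r² = 29. Distance² from centre to line = (33)²/34 = 1089/34.
Since d² > r², the line lies outside the circle.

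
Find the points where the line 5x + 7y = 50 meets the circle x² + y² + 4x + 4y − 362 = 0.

(−11, 15) and (17, −5)

Express y = (50 − 5x)/7 and substitute into the circle:
74x² − 444x − 13838 = 0  ⟹  x² − 6x − 187 = 0
x = 17 or x = −11, giving (17, −5) and (−11, 15).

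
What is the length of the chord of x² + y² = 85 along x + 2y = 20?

Centre (0, 0), r² = 85. Perpendicular distance d from centre to line = |−20| / √5 = 20/√5.
Half the chord is √(r² − d²) = √(5), so the full chord is 2√5.

2√5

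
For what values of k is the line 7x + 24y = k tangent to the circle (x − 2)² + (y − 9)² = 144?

k = −70 or k = 530

The line touches the circle iff its distance from (2, 9) is 12:
|7·2 + 24·9 − k| / √625 = 12
|k − (230)| = 12·25, so k = 530 or k = −70.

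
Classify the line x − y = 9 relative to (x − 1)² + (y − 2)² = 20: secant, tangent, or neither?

Substituting the line into the circle gives 2x² − 24x + 102 = 0.
Δ = 576 − 816 = −240.
No real roots: the line does not meet the circle.

neither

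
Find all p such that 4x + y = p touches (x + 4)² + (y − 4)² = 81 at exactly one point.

For a tangent, require d(centre, line) = r = 9.
|4·(−4) + 1·4 − p| / √17 = 9
|p − (−12)| = 9√17.

p = −12 ± 9√17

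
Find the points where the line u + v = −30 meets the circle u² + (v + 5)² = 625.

(−25, −5) and (0, −30)

Substitute v = −u − 30:
2u² + 50u = 0  ⟹  u² + 25u = 0
u = 0 or u = −25, giving (0, −30) and (−25, −5).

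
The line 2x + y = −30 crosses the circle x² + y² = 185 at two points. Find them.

(−13, −4) and (−11, −8)

Substitute y = −2x − 30:
5x² + 120x + 715 = 0  ⟹  x² + 24x + 143 = 0
x = −11 or x = −13, giving (−11, −8) and (−13, −4).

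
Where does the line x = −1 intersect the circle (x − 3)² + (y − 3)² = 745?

(−1, −24) and (−1, 30)

The line gives x = −1. Substituting into the circle:
y² − 6y − 720 = 0
y = 30 or y = −24, giving (−1, 30) and (−1, −24).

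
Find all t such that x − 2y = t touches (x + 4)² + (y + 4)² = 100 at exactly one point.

t = 4 ± 10√5

For a tangent, require d(centre, line) = r = 10.
|1·(−4) − 2·(−4) − t| / √5 = 10
|t − (4)| = 10√5.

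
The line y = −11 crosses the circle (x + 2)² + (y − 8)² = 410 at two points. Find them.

From the line, y = −11. Substituting:
x² + 4x − 45 = 0
x = 5 or x = −9, giving (5, −11) and (−9, −11).

(−9, −11) and (5, −11)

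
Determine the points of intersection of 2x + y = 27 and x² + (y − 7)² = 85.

(7, 13) and (9, 9)

From the line, y = −2x + 27. Substituting:
5x² − 80x + 315 = 0  ⟹  x² − 16x + 63 = 0
x = 9 or x = 7, giving (9, 9) and (7, 13).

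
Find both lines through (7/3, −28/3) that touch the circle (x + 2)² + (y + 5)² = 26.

5x − y = 21 and x − 5y = 49

Write the tangent as mx − y + (−28/3 − m·(7/3)) = 0 and set its distance from the centre to √26:
(−13/3m − (13/3))² = 26(m² + 1)
5m² − 26m + 5 = 0, so m = 5 or m = 1/5.
With m = 5: 5x − y = 21. With m = 1/5: x − 5y = 49.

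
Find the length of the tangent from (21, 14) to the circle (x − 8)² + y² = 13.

Centre (8, 0), r² = 13. |PO|² = (13)² + (14)² = 365.
Power of the point: PT² = |PO|² − r² = 352, so PT = 4√22.

4√22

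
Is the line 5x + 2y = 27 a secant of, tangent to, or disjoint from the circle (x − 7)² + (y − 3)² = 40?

Centre (7, 3), r² = 40. Distance² from centre to line = (14)²/29 = 196/29.
Since d² < r², the line cuts the circle twice.

secant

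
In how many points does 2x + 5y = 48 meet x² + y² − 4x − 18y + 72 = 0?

Substituting the line into the circle gives 29x² − 112x − 216 = 0.
Δ = 12544 − (−25056) = 37600.
Two real roots: the line is a secant.

2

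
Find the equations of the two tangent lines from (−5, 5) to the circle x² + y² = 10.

x + 3y = 10 and 3x + y = −10

Let a tangent through (−5, 5) have slope m. Its distance from (0, 0) must equal √10:
[m·(5) − (−5)]² = 10(m² + 1)
3m² + 10m + 3 = 0, so m = −1/3 or m = −3.
With m = −1/3: x + 3y = 10. With m = −3: 3x + y = −10.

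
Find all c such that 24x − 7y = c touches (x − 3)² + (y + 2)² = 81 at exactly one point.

c = −139 or c = 311

The line touches the circle iff its distance from (3, −2) is 9:
|24·3 − 7·(−2) − c| / √625 = 9
|c − (86)| = 9·25, so c = 311 or c = −139.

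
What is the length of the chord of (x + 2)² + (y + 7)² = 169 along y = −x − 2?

The distance from (−2, −7) to the line is 7/√2, and r² = 169.
Chord = 2√(r² − d²) = 2·√(289/2) = 17√2.

17√2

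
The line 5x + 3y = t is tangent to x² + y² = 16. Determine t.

The line touches the circle iff its distance from (0, 0) is 4:
|5·0 + 3·0 − t| / √34 = 4
|t| = 4√34.

t = ±4√34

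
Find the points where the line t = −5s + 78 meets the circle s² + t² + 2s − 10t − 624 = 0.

(10, 28) and (18, −12)

Express t = −5s + 78 and substitute into the circle:
26s² − 728s + 4680 = 0  ⟹  s² − 28s + 180 = 0
s = 18 or s = 10, giving (18, −12) and (10, 28).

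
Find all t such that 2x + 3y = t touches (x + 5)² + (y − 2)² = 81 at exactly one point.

t = −4 ± 9√13

The line touches the circle iff its distance from (−5, 2) is 9:
|2·(−5) + 3·2 − t| / √13 = 9
|t − (−4)| = 9√13.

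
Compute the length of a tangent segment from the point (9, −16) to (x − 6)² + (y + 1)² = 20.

Centre (6, −1), r² = 20. |PO|² = (3)² + (−15)² = 234.
The tangent meets the radius at right angles, so tangent² = |PO|² − r² = 234 − 20 = 214.

√214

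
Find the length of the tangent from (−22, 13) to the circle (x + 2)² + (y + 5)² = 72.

With centre O = (−2, −5), |OP|² = 724 and r² = 72.
The tangent meets the radius at right angles, so tangent² = |PO|² − r² = 724 − 72 = 652.

2√163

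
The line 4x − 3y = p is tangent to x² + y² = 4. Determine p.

p = −10 or p = 10

Tangency holds when the distance from the centre (0, 0) to the line equals the radius 2:
|4·0 − 3·0 − p| / √25 = 2
|p| = 2·5, so p = 10 or p = −10.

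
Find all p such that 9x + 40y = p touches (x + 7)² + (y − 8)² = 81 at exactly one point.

Tangency holds when the distance from the centre (−7, 8) to the line equals the radius 9:
|9·(−7) + 40·8 − p| / √1681 = 9
|p − (257)| = 9·41, so p = 626 or p = −112.

p = −112 or p = 626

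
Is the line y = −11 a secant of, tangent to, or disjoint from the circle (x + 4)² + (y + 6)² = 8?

disjoint

Centre (−4, −6), r² = 8. Distance² from centre to line = (5)² = 25.
Since d² > r², the line lies outside the circle.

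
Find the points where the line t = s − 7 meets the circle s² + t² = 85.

From the line, t = s − 7. Substituting:
2s² − 14s − 36 = 0  ⟹  s² − 7s − 18 = 0
s = 9 or s = −2, giving (9, 2) and (−2, −9).

(−2, −9) and (9, 2)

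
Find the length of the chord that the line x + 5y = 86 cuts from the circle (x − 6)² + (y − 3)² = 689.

9√26

Substitute y = (86 − x)/5:
26x² − 442x − 11284 = 0  ⟹  x² − 17x − 434 = 0
x = 31 or x = −14, giving (31, 11) and (−14, 20).
Chord length = distance between (31, 11) and (−14, 20) = √2106 = 9√26.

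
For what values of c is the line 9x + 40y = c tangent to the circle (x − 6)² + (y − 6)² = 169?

c = −239 or c = 827

For a tangent, require d(centre, line) = r = 13.
|9·6 + 40·6 − c| / √1681 = 13
|c − (294)| = 13·41, so c = 827 or c = −239.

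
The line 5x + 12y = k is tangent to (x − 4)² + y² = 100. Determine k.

The line touches the circle iff its distance from (4, 0) is 10:
|5·4 + 12·0 − k| / √169 = 10
|k − (20)| = 10·13, so k = 150 or k = −110.

k = −110 or k = 150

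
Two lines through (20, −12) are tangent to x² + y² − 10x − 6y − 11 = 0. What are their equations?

2x + y = 28 and x + 2y = −4

Write the tangent as mx − y + (−12 − m·(20)) = 0 and set its distance from the centre to 3√5:
[m·(−15) − (15)]² = 45(m² + 1)
2m² + 5m + 2 = 0, so m = −2 or m = −1/2.
With m = −2: 2x + y = 28. With m = −1/2: x + 2y = −4.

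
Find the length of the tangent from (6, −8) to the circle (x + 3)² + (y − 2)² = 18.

√163

Centre (−3, 2), r² = 18. |PO|² = (9)² + (−10)² = 181.
By the tangent–radius right angle, tangent length = √(|PO|² − r²) = √163.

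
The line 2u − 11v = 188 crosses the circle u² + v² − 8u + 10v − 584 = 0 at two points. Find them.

(−16, −20) and (28, −12)

Substitute v = (−188 + 2u)/11:
125u² − 1500u − 56000 = 0  ⟹  u² − 12u − 448 = 0
u = 28 or u = −16, giving (28, −12) and (−16, −20).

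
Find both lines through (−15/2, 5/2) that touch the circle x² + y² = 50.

7x + y = −50 and x − y = −10

A line y − (5/2) = m(x − (−15/2)) is tangent when its distance from (0, 0) is 5√2:
(15/2m − (−5/2))² = 50(m² + 1)
m² + 6m − 7 = 0, so m = −7 or m = 1.
Through (−15/2, 5/2) these give 7x + y = −50 and x − y = −10.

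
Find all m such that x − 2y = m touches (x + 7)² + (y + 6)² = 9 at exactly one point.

m = 5 ± 3√5

For a tangent, require d(centre, line) = r = 3.
|1·(−7) − 2·(−6) − m| / √5 = 3
|m − (5)| = 3√5.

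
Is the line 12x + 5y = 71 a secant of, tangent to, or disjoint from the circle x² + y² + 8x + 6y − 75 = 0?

disjoint

Substituting the line into the circle gives 169x² − 1864x + 5296 = 0.
Discriminant = (−1864)² − 4·169·(5296) = −105600 < 0.
No real roots: the line does not meet the circle.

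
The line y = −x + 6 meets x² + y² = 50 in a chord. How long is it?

8√2

Substitute y = −x + 6:
2x² − 12x − 14 = 0  ⟹  x² − 6x − 7 = 0
x = 7 or x = −1, giving (7, −1) and (−1, 7).
Chord length = distance between (7, −1) and (−1, 7) = √128 = 8√2.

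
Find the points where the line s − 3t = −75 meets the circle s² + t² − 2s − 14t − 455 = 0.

From the line, t = (75 + s)/3. Substituting:
10s² + 90s − 1620 = 0  ⟹  s² + 9s − 162 = 0
s = 9 or s = −18, giving (9, 28) and (−18, 19).

(−18, 19) and (9, 28)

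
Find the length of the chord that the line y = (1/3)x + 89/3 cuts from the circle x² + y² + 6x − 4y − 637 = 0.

Express y = (89 + x)/3 and substitute into the circle:
10x² + 220x + 1120 = 0  ⟹  x² + 22x + 112 = 0
x = −8 or x = −14, giving (−8, 27) and (−14, 25).
Chord length = distance between (−8, 27) and (−14, 25) = √40 = 2√10.

2√10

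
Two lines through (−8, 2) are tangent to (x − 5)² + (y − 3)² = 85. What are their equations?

Let a tangent through (−8, 2) have slope m. Its distance from (5, 3) must equal √85:
[m·(13) − (1)]² = 85(m² + 1)
42m² − 13m − 42 = 0, so m = −6/7 or m = 7/6.
Through (−8, 2) these give 6x + 7y = −34 and 7x − 6y = −68.

6x + 7y = −34 and 7x − 6y = −68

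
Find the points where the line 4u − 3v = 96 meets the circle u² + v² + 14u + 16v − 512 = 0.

(0, −32) and (18, −8)

From the line, v = (−96 + 4u)/3. Substituting:
25u² − 450u = 0  ⟹  u² − 18u = 0
u = 18 or u = 0, giving (18, −8) and (0, −32).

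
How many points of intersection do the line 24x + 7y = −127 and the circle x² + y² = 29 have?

2

Centre (0, 0), r² = 29. Distance² from centre to line = (127)²/625 = 16129/625.
Since d² < r², the line cuts the circle twice.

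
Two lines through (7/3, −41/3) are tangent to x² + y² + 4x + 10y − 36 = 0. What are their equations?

7x − 4y = 71 and x + 8y = −107

Let a tangent through (7/3, −41/3) have slope m. Its distance from (−2, −5) must equal √65:
(−13/3m − (26/3))² = 65(m² + 1)
32m² − 52m − 7 = 0, so m = 7/4 or m = −1/8.
Through (7/3, −41/3) these give 7x − 4y = 71 and x + 8y = −107.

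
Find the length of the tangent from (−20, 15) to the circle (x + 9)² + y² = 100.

The centre is (−9, 0) and r = 10. The square of the distance from P to the centre is 121 + 225 = 346.
By the tangent–radius right angle, tangent length = √(|PO|² − r²) = √246.

√246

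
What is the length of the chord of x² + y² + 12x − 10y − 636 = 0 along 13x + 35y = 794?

Centre (−6, 5), r² = 697. Perpendicular distance d from centre to line = |−697| / √1394 = 697/√1394.
Half the chord is √(r² − d²) = √(697/2), so the full chord is √1394.

√1394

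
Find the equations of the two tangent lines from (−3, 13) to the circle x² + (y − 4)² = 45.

A line y − (13) = m(x − (−3)) is tangent when its distance from (0, 4) is 3√5:
[m·(3) − (−9)]² = 45(m² + 1)
2m² − 3m − 2 = 0, so m = 2 or m = −1/2.
Through (−3, 13) these give 2x − y = −19 and x + 2y = 23.

2x − y = −19 and x + 2y = 23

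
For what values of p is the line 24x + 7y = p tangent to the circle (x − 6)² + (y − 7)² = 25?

p = 68 or p = 318

Tangency holds when the distance from the centre (6, 7) to the line equals the radius 5:
|24·6 + 7·7 − p| / √625 = 5
|p − (193)| = 5·25, so p = 318 or p = 68.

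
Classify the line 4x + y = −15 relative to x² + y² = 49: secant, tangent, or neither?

Substituting the line into the circle gives 17x² + 120x + 176 = 0.
Discriminant = (120)² − 4·17·(176) = 2432 > 0.
Two real roots: the line is a secant.

secant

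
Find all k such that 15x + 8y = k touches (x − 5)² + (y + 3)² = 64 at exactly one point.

For a tangent, require d(centre, line) = r = 8.
|15·5 + 8·(−3) − k| / √289 = 8
|k − (51)| = 8·17, so k = 187 or k = −85.

k = −85 or k = 187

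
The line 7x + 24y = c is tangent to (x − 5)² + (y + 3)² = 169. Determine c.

The line touches the circle iff its distance from (5, −3) is 13:
|7·5 + 24·(−3) − c| / √625 = 13
|c − (−37)| = 13·25, so c = 288 or c = −362.

c = −362 or c = 288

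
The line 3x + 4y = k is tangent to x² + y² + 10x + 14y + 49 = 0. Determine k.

k = −68 or k = −18

For a tangent, require d(centre, line) = r = 5.
|3·(−5) + 4·(−7) − k| / √25 = 5
|k − (−43)| = 5·5, so k = −18 or k = −68.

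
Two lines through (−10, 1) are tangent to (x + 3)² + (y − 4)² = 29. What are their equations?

5x − 2y = −52 and 2x + 5y = −15

Let a tangent through (−10, 1) have slope m. Its distance from (−3, 4) must equal √29:
(7m − (3))² = 29(m² + 1)
10m² − 21m − 10 = 0, so m = 5/2 or m = −2/5.
With m = 5/2: 5x − 2y = −52. With m = −2/5: 2x + 5y = −15.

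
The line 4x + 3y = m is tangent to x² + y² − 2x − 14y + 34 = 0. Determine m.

m = 5 or m = 45

Tangency holds when the distance from the centre (1, 7) to the line equals the radius 4:
|4·1 + 3·7 − m| / √25 = 4
|m − (25)| = 4·5, so m = 45 or m = 5.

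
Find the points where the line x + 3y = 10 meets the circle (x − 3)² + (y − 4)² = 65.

(−5, 5) and (10, 0)

Express y = (10 − x)/3 and substitute into the circle:
10x² − 50x − 500 = 0  ⟹  x² − 5x − 50 = 0
x = 10 or x = −5, giving (10, 0) and (−5, 5).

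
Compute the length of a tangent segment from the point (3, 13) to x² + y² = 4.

√174

The centre is (0, 0) and r = 2. The square of the distance from P to the centre is 9 + 169 = 178.
By the tangent–radius right angle, tangent length = √(|PO|² − r²) = √174.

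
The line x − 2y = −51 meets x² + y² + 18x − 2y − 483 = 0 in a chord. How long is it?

14√5

Centre (−9, 1), r² = 565. Perpendicular distance d from centre to line = |40| / √5 = 40/√5.
Half the chord is √(r² − d²) = √(245), so the full chord is 14√5.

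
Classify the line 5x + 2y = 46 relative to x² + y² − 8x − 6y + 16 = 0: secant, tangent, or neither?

neither

Substituting the line into the circle gives 29x² − 432x + 1628 = 0.
Discriminant = (−432)² − 4·29·(1628) = −2224 < 0.
No real roots: the line does not meet the circle.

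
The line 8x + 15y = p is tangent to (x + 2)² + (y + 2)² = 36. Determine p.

p = −148 or p = 56

The line touches the circle iff its distance from (−2, −2) is 6:
|8·(−2) + 15·(−2) − p| / √289 = 6
|p − (−46)| = 6·17, so p = 56 or p = −148.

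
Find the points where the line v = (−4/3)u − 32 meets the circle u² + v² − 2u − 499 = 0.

Express v = (−96 − 4u)/3 and substitute into the circle:
25u² + 750u + 4725 = 0  ⟹  u² + 30u + 189 = 0
u = −9 or u = −21, giving (−9, −20) and (−21, −4).

(−21, −4) and (−9, −20)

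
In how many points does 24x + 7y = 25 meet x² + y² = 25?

2

Centre (0, 0), r² = 25. Distance² from centre to line = (−25)²/625 = 1.
Since d² < r², the line cuts the circle twice.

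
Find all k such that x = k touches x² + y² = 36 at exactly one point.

k = −6 or k = 6

The line touches the circle iff its distance from (0, 0) is 6:
|1·0 + 0·0 − k| / √1 = 6
|k| = 6, so k = 6 or k = −6.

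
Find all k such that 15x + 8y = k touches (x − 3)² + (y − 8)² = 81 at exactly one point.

k = −44 or k = 262

The line touches the circle iff its distance from (3, 8) is 9:
|15·3 + 8·8 − k| / √289 = 9
|k − (109)| = 9·17, so k = 262 or k = −44.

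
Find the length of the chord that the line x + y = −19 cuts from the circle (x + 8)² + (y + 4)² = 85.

The distance from (−8, −4) to the line is 7/√2, and r² = 85.
Half the chord is √(r² − d²) = √(121/2), so the full chord is 11√2.

11√2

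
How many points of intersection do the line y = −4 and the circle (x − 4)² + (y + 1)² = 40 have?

2

Substituting the line into the circle gives x² − 8x − 15 = 0.
Δ = 64 − (−60) = 124.
Two real roots: the line is a secant.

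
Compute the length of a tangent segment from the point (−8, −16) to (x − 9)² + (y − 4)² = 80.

Centre (9, 4), r² = 80. |PO|² = (−17)² + (−20)² = 689.
By the tangent–radius right angle, tangent length = √(|PO|² − r²) = √609.

√609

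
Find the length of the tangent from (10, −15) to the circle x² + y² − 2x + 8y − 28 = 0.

The centre is (1, −4) and r = 3√5. The square of the distance from P to the centre is 81 + 121 = 202.
The tangent meets the radius at right angles, so tangent² = |PO|² − r² = 202 − 45 = 157.

√157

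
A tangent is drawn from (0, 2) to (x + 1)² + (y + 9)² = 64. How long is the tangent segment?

√58

With centre O = (−1, −9), |OP|² = 122 and r² = 64.
Power of the point: PT² = |PO|² − r² = 58, so PT = √58.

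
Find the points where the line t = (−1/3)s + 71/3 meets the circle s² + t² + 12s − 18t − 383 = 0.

From the line, t = (71 − s)/3. Substituting:
10s² + 20s − 2240 = 0  ⟹  s² + 2s − 224 = 0
s = 14 or s = −16, giving (14, 19) and (−16, 29).

(−16, 29) and (14, 19)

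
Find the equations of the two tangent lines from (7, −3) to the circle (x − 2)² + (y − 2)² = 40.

Let a tangent through (7, −3) have slope m. Its distance from (2, 2) must equal 2√10:
(−5m − (5))² = 40(m² + 1)
3m² − 10m + 3 = 0, so m = 3 or m = 1/3.
With m = 3: 3x − y = 24. With m = 1/3: x − 3y = 16.

3x − y = 24 and x − 3y = 16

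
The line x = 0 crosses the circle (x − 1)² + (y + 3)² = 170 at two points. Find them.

(0, −16) and (0, 10)

The line gives x = 0. Substituting into the circle:
y² + 6y − 160 = 0
y = 10 or y = −16, giving (0, 10) and (0, −16).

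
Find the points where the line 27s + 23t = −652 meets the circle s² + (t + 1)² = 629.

(−25, 1) and (−2, −26)

From the line, t = (−652 − 27s)/23. Substituting:
1258s² + 33966s + 62900 = 0  ⟹  s² + 27s + 50 = 0
s = −2 or s = −25, giving (−2, −26) and (−25, 1).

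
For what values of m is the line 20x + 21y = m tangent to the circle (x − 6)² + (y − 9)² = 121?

m = −10 or m = 628

The line touches the circle iff its distance from (6, 9) is 11:
|20·6 + 21·9 − m| / √841 = 11
|m − (309)| = 11·29, so m = 628 or m = −10.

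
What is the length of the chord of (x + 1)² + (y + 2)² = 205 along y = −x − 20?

The distance from (−1, −2) to the line is 17/√2, and r² = 205.
Half the chord is √(r² − d²) = √(121/2), so the full chord is 11√2.

11√2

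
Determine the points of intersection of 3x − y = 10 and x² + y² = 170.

Substitute y = 3x − 10:
10x² − 60x − 70 = 0  ⟹  x² − 6x − 7 = 0
x = 7 or x = −1, giving (7, 11) and (−1, −13).

(−1, −13) and (7, 11)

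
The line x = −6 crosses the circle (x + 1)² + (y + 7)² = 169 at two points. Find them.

(−6, −19) and (−6, 5)

The line gives x = −6. Substituting into the circle:
y² + 14y − 95 = 0
y = 5 or y = −19, giving (−6, 5) and (−6, −19).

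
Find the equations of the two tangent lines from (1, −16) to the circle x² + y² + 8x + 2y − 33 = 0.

Write the tangent as mx − y + (−16 − m·(1)) = 0 and set its distance from the centre to 5√2:
(−5m − (15))² = 50(m² + 1)
m² − 6m − 7 = 0, so m = −1 or m = 7.
With m = −1: x + y = −15. With m = 7: 7x − y = 23.

x + y = −15 and 7x − y = 23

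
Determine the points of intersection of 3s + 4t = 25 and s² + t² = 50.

(−1, 7) and (7, 1)

Substitute t = (25 − 3s)/4:
25s² − 150s − 175 = 0  ⟹  s² − 6s − 7 = 0
s = 7 or s = −1, giving (7, 1) and (−1, 7).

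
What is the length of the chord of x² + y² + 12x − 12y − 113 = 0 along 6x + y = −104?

Centre (−6, 6), r² = 185. Perpendicular distance d from centre to line = |74| / √37 = 74/√37.
Half the chord is √(r² − d²) = √(37), so the full chord is 2√37.

2√37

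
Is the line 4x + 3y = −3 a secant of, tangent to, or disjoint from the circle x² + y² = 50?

Substituting the line into the circle gives 25x² + 24x − 441 = 0.
Δ = 576 − (−44100) = 44676.
Two real roots: the line is a secant.

secant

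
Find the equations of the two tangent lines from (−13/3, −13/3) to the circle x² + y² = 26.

x + 5y = −26 and 5x + y = −26

A line y − (−13/3) = m(x − (−13/3)) is tangent when its distance from (0, 0) is √26:
(13/3m − (13/3))² = 26(m² + 1)
5m² + 26m + 5 = 0, so m = −1/5 or m = −5.
Through (−13/3, −13/3) these give x + 5y = −26 and 5x + y = −26.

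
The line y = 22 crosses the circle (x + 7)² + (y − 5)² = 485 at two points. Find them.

(−21, 22) and (7, 22)

Express y = 22 and substitute into the circle:
x² + 14x − 147 = 0
x = 7 or x = −21, giving (7, 22) and (−21, 22).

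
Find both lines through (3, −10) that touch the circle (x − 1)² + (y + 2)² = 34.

Let a tangent through (3, −10) have slope m. Its distance from (1, −2) must equal √34:
[m·(−2) − (8)]² = 34(m² + 1)
15m² − 16m − 15 = 0, so m = −3/5 or m = 5/3.
Through (3, −10) these give 3x + 5y = −41 and 5x − 3y = 45.

3x + 5y = −41 and 5x − 3y = 45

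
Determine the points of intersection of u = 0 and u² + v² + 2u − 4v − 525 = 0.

(0, −21) and (0, 25)

The line gives u = 0. Substituting into the circle:
v² − 4v − 525 = 0
v = 25 or v = −21, giving (0, 25) and (0, −21).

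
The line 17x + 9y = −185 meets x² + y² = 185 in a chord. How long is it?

√370

From the line, y = (−185 − 17x)/9. Substituting:
370x² + 6290x + 19240 = 0  ⟹  x² + 17x + 52 = 0
x = −4 or x = −13, giving (−4, −13) and (−13, 4).
Chord length = distance between (−4, −13) and (−13, 4) = √370 = √370.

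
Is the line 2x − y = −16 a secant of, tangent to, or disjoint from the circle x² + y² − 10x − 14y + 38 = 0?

d² = (2·5 − 1·7 − (−16))²/5 = 361/5; r² = 36.
Since d² > r², the line lies outside the circle.

disjoint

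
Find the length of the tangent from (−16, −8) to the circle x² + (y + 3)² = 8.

The centre is (0, −3) and r = 2√2. The square of the distance from P to the centre is 256 + 25 = 281.
By the tangent–radius right angle, tangent length = √(|PO|² − r²) = √273.

√273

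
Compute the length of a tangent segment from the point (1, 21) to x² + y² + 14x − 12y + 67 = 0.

√271

With centre O = (−7, 6), |OP|² = 289 and r² = 18.
The tangent meets the radius at right angles, so tangent² = |PO|² − r² = 289 − 18 = 271.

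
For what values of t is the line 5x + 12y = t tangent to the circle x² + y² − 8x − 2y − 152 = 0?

t = −137 or t = 201

For a tangent, require d(centre, line) = r = 13.
|5·4 + 12·1 − t| / √169 = 13
|t − (32)| = 13·13, so t = 201 or t = −137.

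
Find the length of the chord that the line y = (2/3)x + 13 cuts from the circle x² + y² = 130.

Substitute y = (39 + 2x)/3:
13x² + 156x + 351 = 0  ⟹  x² + 12x + 27 = 0
x = −3 or x = −9, giving (−3, 11) and (−9, 7).
|(−3, 11) − (−9, 7)| = √((6)² + (4)²) = 2√13.

2√13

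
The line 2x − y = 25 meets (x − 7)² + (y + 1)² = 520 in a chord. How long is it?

20√5

Centre (7, −1), r² = 520. Perpendicular distance d from centre to line = |−10| / √5 = 10/√5.
Half the chord is √(r² − d²) = √(500), so the full chord is 20√5.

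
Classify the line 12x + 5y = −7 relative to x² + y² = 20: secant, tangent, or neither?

d² = (12·0 + 5·0 − (−7))²/169 = 49/169; r² = 20.
Since d² < r², the line cuts the circle twice.

secant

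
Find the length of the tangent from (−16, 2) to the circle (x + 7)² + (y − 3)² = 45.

Centre (−7, 3), r² = 45. |PO|² = (−9)² + (−1)² = 82.
The tangent meets the radius at right angles, so tangent² = |PO|² − r² = 82 − 45 = 37.

√37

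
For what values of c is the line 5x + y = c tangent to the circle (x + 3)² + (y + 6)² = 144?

Tangency holds when the distance from the centre (−3, −6) to the line equals the radius 12:
|5·(−3) + 1·(−6) − c| / √26 = 12
|c − (−21)| = 12√26.

c = −21 ± 12√26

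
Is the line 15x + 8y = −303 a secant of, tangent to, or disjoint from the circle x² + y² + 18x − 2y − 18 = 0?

disjoint

Substituting the line into the circle gives 289x² + 10482x + 95505 = 0.
Δ = 109872324 − 110403780 = −531456.
No real roots: the line does not meet the circle.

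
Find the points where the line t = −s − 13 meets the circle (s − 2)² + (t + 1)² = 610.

(−21, 8) and (11, −24)

From the line, t = −s − 13. Substituting:
2s² + 20s − 462 = 0  ⟹  s² + 10s − 231 = 0
s = 11 or s = −21, giving (11, −24) and (−21, 8).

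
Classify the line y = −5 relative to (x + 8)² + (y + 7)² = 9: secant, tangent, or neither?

Substituting the line into the circle gives x² + 16x + 59 = 0.
Discriminant = (16)² − 4·1·(59) = 20 > 0.
Two real roots: the line is a secant.

secant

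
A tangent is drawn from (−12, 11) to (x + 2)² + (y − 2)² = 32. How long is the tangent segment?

The centre is (−2, 2) and r = 4√2. The square of the distance from P to the centre is 100 + 81 = 181.
Power of the point: PT² = |PO|² − r² = 149, so PT = √149.

√149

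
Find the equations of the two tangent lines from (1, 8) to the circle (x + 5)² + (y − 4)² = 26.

Write the tangent as mx − y + (8 − m·(1)) = 0 and set its distance from the centre to √26:
[m·(−6) − (−4)]² = 26(m² + 1)
5m² − 24m − 5 = 0, so m = 5 or m = −1/5.
With m = 5: 5x − y = −3. With m = −1/5: x + 5y = 41.

5x − y = −3 and x + 5y = 41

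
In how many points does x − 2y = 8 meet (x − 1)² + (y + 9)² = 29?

Centre (1, −9), r² = 29. Distance² from centre to line = (11)²/5 = 121/5.
Since d² < r², the line cuts the circle twice.

2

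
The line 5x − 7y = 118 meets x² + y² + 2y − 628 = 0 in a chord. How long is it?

Substitute y = (−118 + 5x)/7:
74x² − 1110x − 18500 = 0  ⟹  x² − 15x − 250 = 0
x = 25 or x = −10, giving (25, 1) and (−10, −24).
Chord length = distance between (25, 1) and (−10, −24) = √1850 = 5√74.

5√74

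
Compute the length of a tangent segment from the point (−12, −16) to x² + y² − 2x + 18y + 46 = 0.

√182

Centre (1, −9), r² = 36. |PO|² = (−13)² + (−7)² = 218.
By the tangent–radius right angle, tangent length = √(|PO|² − r²) = √182.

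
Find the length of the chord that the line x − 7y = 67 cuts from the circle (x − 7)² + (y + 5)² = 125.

15√2

Centre (7, −5), r² = 125. Perpendicular distance d from centre to line = |−25| / √50 = 25/√50.
Half the chord is √(r² − d²) = √(225/2), so the full chord is 15√2.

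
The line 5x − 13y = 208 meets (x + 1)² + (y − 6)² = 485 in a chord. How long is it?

√194

Centre (−1, 6), r² = 485. Perpendicular distance d from centre to line = |−291| / √194 = 291/√194.
Chord = 2√(r² − d²) = 2·√(97/2) = √194.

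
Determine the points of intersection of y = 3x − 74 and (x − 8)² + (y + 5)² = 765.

Substitute y = 3x − 74:
10x² − 430x + 4060 = 0  ⟹  x² − 43x + 406 = 0
x = 29 or x = 14, giving (29, 13) and (14, −32).

(14, −32) and (29, 13)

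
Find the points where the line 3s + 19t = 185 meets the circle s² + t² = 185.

(−8, 11) and (11, 8)

From the line, t = (185 − 3s)/19. Substituting:
370s² − 1110s − 32560 = 0  ⟹  s² − 3s − 88 = 0
s = 11 or s = −8, giving (11, 8) and (−8, 11).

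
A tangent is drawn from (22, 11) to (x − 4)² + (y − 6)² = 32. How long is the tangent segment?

√317

With centre O = (4, 6), |OP|² = 349 and r² = 32.
Power of the point: PT² = |PO|² − r² = 317, so PT = √317.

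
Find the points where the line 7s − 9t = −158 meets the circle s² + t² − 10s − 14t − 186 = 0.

Substitute t = (158 + 7s)/9:
130s² + 520s − 10010 = 0  ⟹  s² + 4s − 77 = 0
s = 7 or s = −11, giving (7, 23) and (−11, 9).

(−11, 9) and (7, 23)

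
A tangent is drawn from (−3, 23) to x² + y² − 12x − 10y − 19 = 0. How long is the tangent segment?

5√13

With centre O = (6, 5), |OP|² = 405 and r² = 80.
By the tangent–radius right angle, tangent length = √(|PO|² − r²) = √325 = 5√13.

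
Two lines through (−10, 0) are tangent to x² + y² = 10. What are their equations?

Let a tangent through (−10, 0) have slope m. Its distance from (0, 0) must equal √10:
(10m − (0))² = 10(m² + 1)
9m² − 1 = 0, so m = 1/3 or m = −1/3.
With m = 1/3: x − 3y = −10. With m = −1/3: x + 3y = −10.

x − 3y = −10 and x + 3y = −10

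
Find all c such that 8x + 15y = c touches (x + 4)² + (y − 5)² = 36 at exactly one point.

c = −59 or c = 145

The line touches the circle iff its distance from (−4, 5) is 6:
|8·(−4) + 15·5 − c| / √289 = 6
|c − (43)| = 6·17, so c = 145 or c = −59.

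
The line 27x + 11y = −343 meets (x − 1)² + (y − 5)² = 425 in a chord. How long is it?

Express y = (−343 − 27x)/11 and substitute into the circle:
850x² + 21250x + 107100 = 0  ⟹  x² + 25x + 126 = 0
x = −7 or x = −18, giving (−7, −14) and (−18, 13).
Chord length = distance between (−7, −14) and (−18, 13) = √850 = 5√34.

5√34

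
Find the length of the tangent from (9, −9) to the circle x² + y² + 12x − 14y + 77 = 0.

√473

With centre O = (−6, 7), |OP|² = 481 and r² = 8.
By the tangent–radius right angle, tangent length = √(|PO|² − r²) = √473.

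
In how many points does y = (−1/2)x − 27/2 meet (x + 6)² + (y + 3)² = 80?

2

d² = (1·(−6) + 2·(−3) − (−27))²/5 = 45; r² = 80.
Since d² < r², the line cuts the circle twice.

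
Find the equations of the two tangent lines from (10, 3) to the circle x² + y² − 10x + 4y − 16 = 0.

2x + y = 23 and x + 2y = 16

Let a tangent through (10, 3) have slope m. Its distance from (5, −2) must equal 3√5:
(−5m − (−5))² = 45(m² + 1)
2m² + 5m + 2 = 0, so m = −2 or m = −1/2.
With m = −2: 2x + y = 23. With m = −1/2: x + 2y = 16.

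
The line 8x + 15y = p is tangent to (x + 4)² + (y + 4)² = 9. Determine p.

For a tangent, require d(centre, line) = r = 3.
|8·(−4) + 15·(−4) − p| / √289 = 3
|p − (−92)| = 3·17, so p = −41 or p = −143.

p = −143 or p = −41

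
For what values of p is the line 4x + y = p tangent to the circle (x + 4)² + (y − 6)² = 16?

Tangency holds when the distance from the centre (−4, 6) to the line equals the radius 4:
|4·(−4) + 1·6 − p| / √17 = 4
|p − (−10)| = 4√17.

p = −10 ± 4√17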